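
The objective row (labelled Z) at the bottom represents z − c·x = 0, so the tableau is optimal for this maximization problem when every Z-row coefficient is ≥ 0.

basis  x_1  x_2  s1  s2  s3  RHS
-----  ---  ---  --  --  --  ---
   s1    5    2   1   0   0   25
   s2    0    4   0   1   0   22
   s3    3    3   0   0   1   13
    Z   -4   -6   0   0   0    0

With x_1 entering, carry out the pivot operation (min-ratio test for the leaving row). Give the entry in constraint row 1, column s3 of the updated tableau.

Ratio test on column x_1 — row 1: 25/5 = 5; row 2: entry 0 ≤ 0; row 3: 13/3 = 13/3. Minimum is 13/3 at row 3 (s3 leaves); pivot element 3.
Divide row 3 by 3; eliminate column x_1 from the other rows.
Row 1 update in column s3: 0 − 5·(1/3) = -5/3.

-5/3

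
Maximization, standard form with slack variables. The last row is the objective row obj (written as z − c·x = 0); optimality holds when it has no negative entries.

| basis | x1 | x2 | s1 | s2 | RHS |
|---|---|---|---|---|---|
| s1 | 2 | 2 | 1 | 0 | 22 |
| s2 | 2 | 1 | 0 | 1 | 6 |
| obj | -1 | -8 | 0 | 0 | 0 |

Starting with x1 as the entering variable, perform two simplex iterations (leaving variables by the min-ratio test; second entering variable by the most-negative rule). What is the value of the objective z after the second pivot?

48

Ratio test on column x1 — row 1: 22/2 = 11; row 2: 6/2 = 3. Minimum is 3 at row 2 (s2 leaves); pivot element 2.
Pivot on row 2; the obj-row RHS becomes 0 − (-1)·3 = 3.
Next entering variable (most negative obj-row entry -15/2): x2.
Ratio test on column x2 — row 1: 16/1 = 16; row 2: 3/(1/2) = 6. Minimum is 6 at row 2 (x1 leaves); pivot element 1/2.
After the second pivot the obj-row RHS is 3 − (-15/2)·6 = 48.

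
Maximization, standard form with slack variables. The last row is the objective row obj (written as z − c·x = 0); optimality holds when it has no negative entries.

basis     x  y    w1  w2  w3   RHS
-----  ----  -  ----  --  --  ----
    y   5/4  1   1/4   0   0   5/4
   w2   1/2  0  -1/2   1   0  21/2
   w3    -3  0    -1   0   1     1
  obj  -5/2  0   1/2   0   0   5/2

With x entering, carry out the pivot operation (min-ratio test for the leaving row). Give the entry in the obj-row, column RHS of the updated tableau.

Ratio test on column x — row 1: (5/4)/(5/4) = 1; row 2: (21/2)/(1/2) = 21; row 3: entry -3 ≤ 0. Minimum is 1 at row 1 (y leaves); pivot element 5/4.
Divide row 1 by 5/4; eliminate column x from the other rows.
obj-row update in column RHS: 5/2 − (-5/2)·1 = 5.

5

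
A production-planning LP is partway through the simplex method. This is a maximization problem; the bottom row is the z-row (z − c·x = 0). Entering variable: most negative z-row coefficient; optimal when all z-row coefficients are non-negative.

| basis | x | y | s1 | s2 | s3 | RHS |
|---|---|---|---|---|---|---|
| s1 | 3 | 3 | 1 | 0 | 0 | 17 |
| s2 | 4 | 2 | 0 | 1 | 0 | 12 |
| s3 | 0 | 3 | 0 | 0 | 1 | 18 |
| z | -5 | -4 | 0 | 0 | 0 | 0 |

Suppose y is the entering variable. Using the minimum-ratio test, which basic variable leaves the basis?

s1

Column y entries and ratios — s1: 17/3 = 17/3; s2: 12/2 = 6; s3: 18/3 = 6.
Smallest ratio is 17/3 in the row of s1, so s1 leaves.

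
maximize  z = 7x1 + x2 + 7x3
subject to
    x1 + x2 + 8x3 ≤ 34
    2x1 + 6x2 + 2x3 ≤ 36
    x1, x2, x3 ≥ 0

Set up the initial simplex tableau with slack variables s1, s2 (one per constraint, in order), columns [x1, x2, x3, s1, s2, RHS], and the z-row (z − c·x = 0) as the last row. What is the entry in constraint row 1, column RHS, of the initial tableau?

34

The RHS of constraint 1 is b_1 = 34.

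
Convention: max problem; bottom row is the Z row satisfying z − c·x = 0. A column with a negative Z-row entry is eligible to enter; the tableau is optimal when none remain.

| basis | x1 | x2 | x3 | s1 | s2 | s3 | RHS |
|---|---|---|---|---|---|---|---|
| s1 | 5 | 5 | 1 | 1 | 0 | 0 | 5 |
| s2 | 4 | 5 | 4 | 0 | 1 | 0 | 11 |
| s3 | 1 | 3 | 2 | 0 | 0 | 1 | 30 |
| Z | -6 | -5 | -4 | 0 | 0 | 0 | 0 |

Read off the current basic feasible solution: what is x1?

0

x1 is not in the basis, so in the current basic feasible solution x1 = 0.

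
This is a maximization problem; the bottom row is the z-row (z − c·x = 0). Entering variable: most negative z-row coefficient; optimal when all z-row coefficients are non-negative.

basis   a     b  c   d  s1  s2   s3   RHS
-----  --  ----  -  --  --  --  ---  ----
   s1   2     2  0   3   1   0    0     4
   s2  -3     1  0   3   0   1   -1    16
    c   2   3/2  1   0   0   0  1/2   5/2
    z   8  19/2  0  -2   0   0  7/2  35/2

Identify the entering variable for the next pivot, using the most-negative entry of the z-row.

d

Negative z-row entries: d: -2.
The most negative is -2 in column d, so d enters.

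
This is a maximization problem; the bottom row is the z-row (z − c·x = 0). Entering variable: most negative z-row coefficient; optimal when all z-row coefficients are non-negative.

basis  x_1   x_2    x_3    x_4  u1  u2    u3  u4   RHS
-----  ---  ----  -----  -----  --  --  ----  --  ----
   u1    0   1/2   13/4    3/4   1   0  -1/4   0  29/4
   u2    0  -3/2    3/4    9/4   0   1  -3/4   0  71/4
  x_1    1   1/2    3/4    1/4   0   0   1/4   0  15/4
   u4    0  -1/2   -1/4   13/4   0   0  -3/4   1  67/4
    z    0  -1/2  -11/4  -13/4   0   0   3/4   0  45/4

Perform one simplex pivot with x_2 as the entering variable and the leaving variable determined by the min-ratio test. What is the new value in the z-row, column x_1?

Ratio test on column x_2 — row 1: (29/4)/(1/2) = 29/2; row 2: entry -3/2 ≤ 0; row 3: (15/4)/(1/2) = 15/2; row 4: entry -1/2 ≤ 0. Minimum is 15/2 at row 3 (x_1 leaves); pivot element 1/2.
Divide row 3 by 1/2; eliminate column x_2 from the other rows.
z-row update in column x_1: 0 − (-1/2)·2 = 1.

1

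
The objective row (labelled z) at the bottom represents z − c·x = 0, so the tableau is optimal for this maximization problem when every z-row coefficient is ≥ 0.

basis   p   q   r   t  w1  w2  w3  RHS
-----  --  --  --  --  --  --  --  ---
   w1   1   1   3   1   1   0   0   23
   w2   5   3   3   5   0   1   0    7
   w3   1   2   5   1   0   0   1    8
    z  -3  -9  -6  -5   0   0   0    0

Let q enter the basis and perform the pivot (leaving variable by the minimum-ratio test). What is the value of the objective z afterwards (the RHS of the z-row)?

Ratio test on column q — row 1: 23/1 = 23; row 2: 7/3 = 7/3; row 3: 8/2 = 4. Minimum is 7/3 at row 2 (w2 leaves); pivot element 3.
Pivot on row 2; the z-row RHS becomes 0 − (-9)·(7/3) = 21.

21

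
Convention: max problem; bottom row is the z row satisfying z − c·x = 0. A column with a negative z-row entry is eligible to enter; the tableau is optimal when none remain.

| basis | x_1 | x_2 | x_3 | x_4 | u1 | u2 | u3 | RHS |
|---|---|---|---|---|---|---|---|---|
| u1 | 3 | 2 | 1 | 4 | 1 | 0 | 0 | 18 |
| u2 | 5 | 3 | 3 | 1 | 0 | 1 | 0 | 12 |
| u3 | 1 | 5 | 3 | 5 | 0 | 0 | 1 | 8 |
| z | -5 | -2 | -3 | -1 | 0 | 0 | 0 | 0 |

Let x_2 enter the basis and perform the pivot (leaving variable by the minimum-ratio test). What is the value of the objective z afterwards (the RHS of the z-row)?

16/5

Ratio test on column x_2 — row 1: 18/2 = 9; row 2: 12/3 = 4; row 3: 8/5 = 8/5. Minimum is 8/5 at row 3 (u3 leaves); pivot element 5.
Pivot on row 3; the z-row RHS becomes 0 − (-2)·(8/5) = 16/5.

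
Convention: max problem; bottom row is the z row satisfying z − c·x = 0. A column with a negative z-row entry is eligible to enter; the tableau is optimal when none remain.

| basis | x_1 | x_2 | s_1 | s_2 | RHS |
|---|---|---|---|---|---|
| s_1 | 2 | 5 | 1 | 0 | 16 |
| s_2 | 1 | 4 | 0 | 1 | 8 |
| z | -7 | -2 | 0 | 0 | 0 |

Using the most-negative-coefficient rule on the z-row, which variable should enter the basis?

x_1

Negative z-row entries: x_1: -7, x_2: -2.
The most negative is -7 in column x_1, so x_1 enters.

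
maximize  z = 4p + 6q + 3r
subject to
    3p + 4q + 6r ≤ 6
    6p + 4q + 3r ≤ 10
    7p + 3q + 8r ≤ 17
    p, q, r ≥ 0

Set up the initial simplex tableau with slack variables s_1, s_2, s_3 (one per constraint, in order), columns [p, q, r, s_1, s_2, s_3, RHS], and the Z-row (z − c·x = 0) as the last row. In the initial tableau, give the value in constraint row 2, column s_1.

Slack s_1 belongs to constraint 1; its column is the unit vector e_1, so the entry in row 2 is 0.

0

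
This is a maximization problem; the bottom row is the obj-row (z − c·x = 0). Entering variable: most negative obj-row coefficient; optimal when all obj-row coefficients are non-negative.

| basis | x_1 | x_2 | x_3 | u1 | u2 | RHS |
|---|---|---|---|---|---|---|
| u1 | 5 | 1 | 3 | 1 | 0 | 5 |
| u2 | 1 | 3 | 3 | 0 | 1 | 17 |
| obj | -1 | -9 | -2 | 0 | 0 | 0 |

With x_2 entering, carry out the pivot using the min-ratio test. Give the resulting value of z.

Ratio test on column x_2 — row 1: 5/1 = 5; row 2: 17/3 = 17/3. Minimum is 5 at row 1 (u1 leaves); pivot element 1.
Pivot on row 1; the obj-row RHS becomes 0 − (-9)·5 = 45.

45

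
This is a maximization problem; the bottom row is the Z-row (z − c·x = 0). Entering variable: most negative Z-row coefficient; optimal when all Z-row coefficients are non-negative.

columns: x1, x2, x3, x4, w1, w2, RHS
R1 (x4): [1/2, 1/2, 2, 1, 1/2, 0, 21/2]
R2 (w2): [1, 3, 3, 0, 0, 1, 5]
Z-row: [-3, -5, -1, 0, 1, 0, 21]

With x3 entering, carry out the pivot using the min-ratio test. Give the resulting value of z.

Ratio test on column x3 — row 1: (21/2)/2 = 21/4; row 2: 5/3 = 5/3. Minimum is 5/3 at row 2 (w2 leaves); pivot element 3.
Pivot on row 2; the Z-row RHS becomes 21 − (-1)·(5/3) = 68/3.

68/3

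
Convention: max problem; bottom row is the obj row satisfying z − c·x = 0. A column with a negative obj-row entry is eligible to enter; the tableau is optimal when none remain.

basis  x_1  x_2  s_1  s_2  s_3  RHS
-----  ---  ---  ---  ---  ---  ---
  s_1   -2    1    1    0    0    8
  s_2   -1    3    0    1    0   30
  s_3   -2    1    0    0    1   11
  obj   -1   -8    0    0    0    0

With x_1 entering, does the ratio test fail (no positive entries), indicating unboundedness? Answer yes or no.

yes

Every constraint-row entry in column x_1 is ≤ 0, so increasing x_1 is unbounded.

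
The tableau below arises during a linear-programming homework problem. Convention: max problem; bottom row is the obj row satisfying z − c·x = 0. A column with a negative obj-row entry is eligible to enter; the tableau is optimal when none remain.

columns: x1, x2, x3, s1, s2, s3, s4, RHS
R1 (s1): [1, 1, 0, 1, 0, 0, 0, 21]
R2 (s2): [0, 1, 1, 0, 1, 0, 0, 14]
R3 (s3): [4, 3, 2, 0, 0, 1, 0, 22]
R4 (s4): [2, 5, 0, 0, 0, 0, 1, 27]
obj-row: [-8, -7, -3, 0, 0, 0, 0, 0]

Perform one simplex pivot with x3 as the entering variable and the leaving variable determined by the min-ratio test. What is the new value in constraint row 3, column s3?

Ratio test on column x3 — row 1: entry 0 ≤ 0; row 2: 14/1 = 14; row 3: 22/2 = 11; row 4: entry 0 ≤ 0. Minimum is 11 at row 3 (s3 leaves); pivot element 2.
Divide row 3 by 2; eliminate column x3 from the other rows.
In the new row 3, the s3 entry is the old entry divided by the pivot: 1/2 = 1/2.

1/2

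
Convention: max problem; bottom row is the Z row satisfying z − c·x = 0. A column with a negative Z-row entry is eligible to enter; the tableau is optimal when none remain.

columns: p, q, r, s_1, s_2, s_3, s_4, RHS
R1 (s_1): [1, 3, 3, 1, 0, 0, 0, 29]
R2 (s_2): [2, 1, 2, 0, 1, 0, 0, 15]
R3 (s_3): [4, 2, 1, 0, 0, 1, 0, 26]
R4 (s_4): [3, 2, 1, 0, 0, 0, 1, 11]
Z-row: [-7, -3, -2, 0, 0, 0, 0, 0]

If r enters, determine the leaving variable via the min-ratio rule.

Column r entries and ratios — s_1: 29/3 = 29/3; s_2: 15/2 = 15/2; s_3: 26/1 = 26; s_4: 11/1 = 11.
Smallest ratio is 15/2 in the row of s_2, so s_2 leaves.

s_2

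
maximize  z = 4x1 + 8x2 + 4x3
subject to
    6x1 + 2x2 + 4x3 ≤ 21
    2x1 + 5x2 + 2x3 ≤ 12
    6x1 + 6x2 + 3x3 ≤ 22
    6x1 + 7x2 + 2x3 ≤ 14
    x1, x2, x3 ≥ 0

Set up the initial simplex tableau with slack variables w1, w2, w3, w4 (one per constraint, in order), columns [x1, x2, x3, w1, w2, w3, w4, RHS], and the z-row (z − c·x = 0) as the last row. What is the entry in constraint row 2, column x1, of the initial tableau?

Constraint 2 has coefficient 2 on x1.

2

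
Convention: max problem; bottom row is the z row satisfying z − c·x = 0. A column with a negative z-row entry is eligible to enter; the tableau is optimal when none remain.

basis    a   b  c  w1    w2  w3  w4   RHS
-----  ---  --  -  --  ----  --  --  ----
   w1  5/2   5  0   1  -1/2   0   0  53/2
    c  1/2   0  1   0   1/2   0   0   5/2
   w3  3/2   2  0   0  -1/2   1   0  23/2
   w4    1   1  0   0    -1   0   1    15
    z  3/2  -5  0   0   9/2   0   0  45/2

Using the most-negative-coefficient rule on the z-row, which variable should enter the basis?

Negative z-row entries: b: -5.
The most negative is -5 in column b, so b enters.

b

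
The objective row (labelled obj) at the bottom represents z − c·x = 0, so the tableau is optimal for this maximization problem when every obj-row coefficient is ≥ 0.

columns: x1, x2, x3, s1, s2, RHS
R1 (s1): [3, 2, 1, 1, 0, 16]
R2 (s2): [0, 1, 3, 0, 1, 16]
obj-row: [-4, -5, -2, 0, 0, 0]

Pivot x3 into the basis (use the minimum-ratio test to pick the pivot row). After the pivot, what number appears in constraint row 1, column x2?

Ratio test on column x3 — row 1: 16/1 = 16; row 2: 16/3 = 16/3. Minimum is 16/3 at row 2 (s2 leaves); pivot element 3.
Divide row 2 by 3; eliminate column x3 from the other rows.
Row 1 update in column x2: 2 − 1·(1/3) = 5/3.

5/3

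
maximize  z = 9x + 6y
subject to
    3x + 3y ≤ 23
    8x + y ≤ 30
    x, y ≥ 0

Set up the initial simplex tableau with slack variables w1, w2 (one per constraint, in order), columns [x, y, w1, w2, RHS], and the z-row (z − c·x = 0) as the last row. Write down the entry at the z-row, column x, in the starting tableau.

-9

The z-row carries the negated objective coefficients: the x entry is -9.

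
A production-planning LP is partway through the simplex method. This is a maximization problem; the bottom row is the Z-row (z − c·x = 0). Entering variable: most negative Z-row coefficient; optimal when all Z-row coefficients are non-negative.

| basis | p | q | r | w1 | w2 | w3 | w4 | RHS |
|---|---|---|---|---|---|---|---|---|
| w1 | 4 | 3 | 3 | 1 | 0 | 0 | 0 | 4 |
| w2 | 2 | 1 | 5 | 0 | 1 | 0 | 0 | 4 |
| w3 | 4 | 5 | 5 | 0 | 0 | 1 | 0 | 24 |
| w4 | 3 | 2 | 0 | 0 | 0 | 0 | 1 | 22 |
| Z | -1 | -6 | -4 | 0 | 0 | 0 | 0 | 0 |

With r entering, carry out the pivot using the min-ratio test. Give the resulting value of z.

Ratio test on column r — row 1: 4/3 = 4/3; row 2: 4/5 = 4/5; row 3: 24/5 = 24/5; row 4: entry 0 ≤ 0. Minimum is 4/5 at row 2 (w2 leaves); pivot element 5.
Pivot on row 2; the Z-row RHS becomes 0 − (-4)·(4/5) = 16/5.

16/5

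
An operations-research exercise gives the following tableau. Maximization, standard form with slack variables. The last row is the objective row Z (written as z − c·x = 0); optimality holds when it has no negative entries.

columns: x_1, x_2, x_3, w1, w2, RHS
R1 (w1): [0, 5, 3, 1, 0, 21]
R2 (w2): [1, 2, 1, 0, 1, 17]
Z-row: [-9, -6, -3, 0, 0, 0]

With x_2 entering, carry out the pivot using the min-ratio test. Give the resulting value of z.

Ratio test on column x_2 — row 1: 21/5 = 21/5; row 2: 17/2 = 17/2. Minimum is 21/5 at row 1 (w1 leaves); pivot element 5.
Pivot on row 1; the Z-row RHS becomes 0 − (-6)·(21/5) = 126/5.

126/5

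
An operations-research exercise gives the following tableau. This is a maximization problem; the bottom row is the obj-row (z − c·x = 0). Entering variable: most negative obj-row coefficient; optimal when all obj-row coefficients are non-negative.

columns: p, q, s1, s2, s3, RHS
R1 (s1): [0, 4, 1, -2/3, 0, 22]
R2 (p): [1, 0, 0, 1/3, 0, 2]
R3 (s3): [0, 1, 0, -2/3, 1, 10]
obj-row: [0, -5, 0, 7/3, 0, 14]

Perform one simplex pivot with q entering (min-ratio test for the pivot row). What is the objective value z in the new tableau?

83/2

Ratio test on column q — row 1: 22/4 = 11/2; row 2: entry 0 ≤ 0; row 3: 10/1 = 10. Minimum is 11/2 at row 1 (s1 leaves); pivot element 4.
Pivot on row 1; the obj-row RHS becomes 14 − (-5)·(11/2) = 83/2.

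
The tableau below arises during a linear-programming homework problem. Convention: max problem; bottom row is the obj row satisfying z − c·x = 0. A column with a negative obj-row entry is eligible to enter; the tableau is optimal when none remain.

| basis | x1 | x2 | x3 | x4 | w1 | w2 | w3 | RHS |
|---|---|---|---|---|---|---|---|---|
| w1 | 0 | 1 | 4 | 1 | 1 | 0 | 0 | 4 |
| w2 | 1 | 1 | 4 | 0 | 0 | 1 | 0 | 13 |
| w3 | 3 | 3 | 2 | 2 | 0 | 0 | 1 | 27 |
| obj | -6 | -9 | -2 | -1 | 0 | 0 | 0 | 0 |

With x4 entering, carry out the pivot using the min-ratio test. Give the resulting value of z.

4

Ratio test on column x4 — row 1: 4/1 = 4; row 2: entry 0 ≤ 0; row 3: 27/2 = 27/2. Minimum is 4 at row 1 (w1 leaves); pivot element 1.
Pivot on row 1; the obj-row RHS becomes 0 − (-1)·4 = 4.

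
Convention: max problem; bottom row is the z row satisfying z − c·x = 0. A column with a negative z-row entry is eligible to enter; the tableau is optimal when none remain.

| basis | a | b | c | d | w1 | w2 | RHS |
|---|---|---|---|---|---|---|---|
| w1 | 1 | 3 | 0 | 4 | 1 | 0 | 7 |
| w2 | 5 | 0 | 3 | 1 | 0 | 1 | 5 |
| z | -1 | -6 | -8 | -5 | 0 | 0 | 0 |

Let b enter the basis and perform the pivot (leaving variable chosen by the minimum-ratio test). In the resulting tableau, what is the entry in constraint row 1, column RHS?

7/3

Ratio test on column b — row 1: 7/3 = 7/3; row 2: entry 0 ≤ 0. Minimum is 7/3 at row 1 (w1 leaves); pivot element 3.
Divide row 1 by 3; eliminate column b from the other rows.
In the new row 1, the RHS entry is the old entry divided by the pivot: 7/3 = 7/3.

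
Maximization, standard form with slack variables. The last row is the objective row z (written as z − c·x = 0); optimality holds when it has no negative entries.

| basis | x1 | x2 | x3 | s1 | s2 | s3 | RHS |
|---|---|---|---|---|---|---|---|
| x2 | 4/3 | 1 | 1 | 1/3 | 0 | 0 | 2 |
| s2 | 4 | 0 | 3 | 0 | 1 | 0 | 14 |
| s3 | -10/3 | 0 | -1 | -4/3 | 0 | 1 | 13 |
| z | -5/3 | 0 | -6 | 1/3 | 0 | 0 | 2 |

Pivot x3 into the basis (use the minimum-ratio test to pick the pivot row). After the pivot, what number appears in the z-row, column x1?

19/3

Ratio test on column x3 — row 1: 2/1 = 2; row 2: 14/3 = 14/3; row 3: entry -1 ≤ 0. Minimum is 2 at row 1 (x2 leaves); pivot element 1.
Divide row 1 by 1; eliminate column x3 from the other rows.
z-row update in column x1: -5/3 − (-6)·(4/3) = 19/3.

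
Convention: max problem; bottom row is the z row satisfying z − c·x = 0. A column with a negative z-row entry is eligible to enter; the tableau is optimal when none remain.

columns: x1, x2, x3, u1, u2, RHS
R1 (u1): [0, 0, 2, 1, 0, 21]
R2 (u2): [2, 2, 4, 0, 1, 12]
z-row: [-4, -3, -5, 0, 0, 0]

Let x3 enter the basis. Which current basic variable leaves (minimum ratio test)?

Column x3 entries and ratios — u1: 21/2 = 21/2; u2: 12/4 = 3.
Smallest ratio is 3 in the row of u2, so u2 leaves.

u2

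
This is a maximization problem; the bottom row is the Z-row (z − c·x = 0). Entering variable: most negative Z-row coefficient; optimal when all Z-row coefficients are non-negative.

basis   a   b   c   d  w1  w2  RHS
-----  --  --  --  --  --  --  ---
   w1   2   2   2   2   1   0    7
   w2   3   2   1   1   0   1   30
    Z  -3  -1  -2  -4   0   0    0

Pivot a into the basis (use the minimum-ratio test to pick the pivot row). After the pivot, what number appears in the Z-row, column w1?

Ratio test on column a — row 1: 7/2 = 7/2; row 2: 30/3 = 10. Minimum is 7/2 at row 1 (w1 leaves); pivot element 2.
Divide row 1 by 2; eliminate column a from the other rows.
Z-row update in column w1: 0 − (-3)·(1/2) = 3/2.

3/2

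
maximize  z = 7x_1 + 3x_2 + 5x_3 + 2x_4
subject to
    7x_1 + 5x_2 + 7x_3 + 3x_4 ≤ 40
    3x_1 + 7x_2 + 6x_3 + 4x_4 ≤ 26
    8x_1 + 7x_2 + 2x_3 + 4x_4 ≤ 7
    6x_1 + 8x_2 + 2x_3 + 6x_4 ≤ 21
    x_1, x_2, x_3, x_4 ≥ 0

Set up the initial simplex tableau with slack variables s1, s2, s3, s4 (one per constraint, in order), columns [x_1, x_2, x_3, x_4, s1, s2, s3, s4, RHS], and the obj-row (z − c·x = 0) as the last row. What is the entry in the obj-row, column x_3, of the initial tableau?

-5

The obj-row carries the negated objective coefficients: the x_3 entry is -5.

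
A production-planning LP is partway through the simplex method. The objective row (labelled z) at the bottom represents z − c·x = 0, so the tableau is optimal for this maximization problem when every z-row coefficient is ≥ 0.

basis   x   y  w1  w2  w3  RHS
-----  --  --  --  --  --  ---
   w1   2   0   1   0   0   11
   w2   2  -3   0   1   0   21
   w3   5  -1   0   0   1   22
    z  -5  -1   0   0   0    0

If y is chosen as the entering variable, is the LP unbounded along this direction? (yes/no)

yes

Every constraint-row entry in column y is ≤ 0, so increasing y is unbounded.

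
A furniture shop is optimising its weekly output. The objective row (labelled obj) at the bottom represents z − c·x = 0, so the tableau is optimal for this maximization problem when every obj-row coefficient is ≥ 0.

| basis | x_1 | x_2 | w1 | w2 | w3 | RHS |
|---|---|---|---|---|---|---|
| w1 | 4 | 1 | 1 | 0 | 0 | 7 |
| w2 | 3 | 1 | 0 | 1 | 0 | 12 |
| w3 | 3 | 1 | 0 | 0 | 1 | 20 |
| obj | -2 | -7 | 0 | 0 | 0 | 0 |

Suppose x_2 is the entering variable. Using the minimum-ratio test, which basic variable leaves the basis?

w1

Column x_2 entries and ratios — w1: 7/1 = 7; w2: 12/1 = 12; w3: 20/1 = 20.
Smallest ratio is 7 in the row of w1, so w1 leaves.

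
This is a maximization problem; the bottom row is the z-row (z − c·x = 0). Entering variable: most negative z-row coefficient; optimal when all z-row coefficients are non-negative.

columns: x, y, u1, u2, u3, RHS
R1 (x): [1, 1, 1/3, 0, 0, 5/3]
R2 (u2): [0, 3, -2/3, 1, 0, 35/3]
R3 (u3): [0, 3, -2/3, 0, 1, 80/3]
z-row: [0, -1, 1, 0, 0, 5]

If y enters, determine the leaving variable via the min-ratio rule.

Column y entries and ratios — x: (5/3)/1 = 5/3; u2: (35/3)/3 = 35/9; u3: (80/3)/3 = 80/9.
Smallest ratio is 5/3 in the row of x, so x leaves.

x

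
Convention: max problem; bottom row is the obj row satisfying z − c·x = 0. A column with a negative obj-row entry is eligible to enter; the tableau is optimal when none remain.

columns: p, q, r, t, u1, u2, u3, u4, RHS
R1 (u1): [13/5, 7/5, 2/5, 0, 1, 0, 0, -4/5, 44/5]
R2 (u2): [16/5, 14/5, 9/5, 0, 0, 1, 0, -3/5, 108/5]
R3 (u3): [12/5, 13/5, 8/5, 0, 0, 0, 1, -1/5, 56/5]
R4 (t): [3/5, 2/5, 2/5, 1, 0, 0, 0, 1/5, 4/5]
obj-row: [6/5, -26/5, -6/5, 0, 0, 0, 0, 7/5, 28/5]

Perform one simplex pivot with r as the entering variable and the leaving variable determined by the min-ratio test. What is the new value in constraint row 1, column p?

Ratio test on column r — row 1: (44/5)/(2/5) = 22; row 2: (108/5)/(9/5) = 12; row 3: (56/5)/(8/5) = 7; row 4: (4/5)/(2/5) = 2. Minimum is 2 at row 4 (t leaves); pivot element 2/5.
Divide row 4 by 2/5; eliminate column r from the other rows.
Row 1 update in column p: 13/5 − (2/5)·(3/2) = 2.

2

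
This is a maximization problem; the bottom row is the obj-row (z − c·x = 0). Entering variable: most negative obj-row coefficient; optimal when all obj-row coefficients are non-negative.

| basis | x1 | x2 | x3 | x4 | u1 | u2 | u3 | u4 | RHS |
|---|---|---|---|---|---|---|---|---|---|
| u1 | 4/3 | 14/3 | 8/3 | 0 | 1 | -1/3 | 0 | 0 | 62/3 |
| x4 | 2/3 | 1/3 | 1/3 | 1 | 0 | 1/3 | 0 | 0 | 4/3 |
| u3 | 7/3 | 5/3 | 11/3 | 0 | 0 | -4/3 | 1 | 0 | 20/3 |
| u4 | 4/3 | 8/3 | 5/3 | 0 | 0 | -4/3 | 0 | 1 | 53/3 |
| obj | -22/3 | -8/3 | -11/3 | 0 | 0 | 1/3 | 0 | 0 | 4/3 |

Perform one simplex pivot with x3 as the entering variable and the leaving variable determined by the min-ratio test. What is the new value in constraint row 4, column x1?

Ratio test on column x3 — row 1: (62/3)/(8/3) = 31/4; row 2: (4/3)/(1/3) = 4; row 3: (20/3)/(11/3) = 20/11; row 4: (53/3)/(5/3) = 53/5. Minimum is 20/11 at row 3 (u3 leaves); pivot element 11/3.
Divide row 3 by 11/3; eliminate column x3 from the other rows.
Row 4 update in column x1: 4/3 − (5/3)·(7/11) = 3/11.

3/11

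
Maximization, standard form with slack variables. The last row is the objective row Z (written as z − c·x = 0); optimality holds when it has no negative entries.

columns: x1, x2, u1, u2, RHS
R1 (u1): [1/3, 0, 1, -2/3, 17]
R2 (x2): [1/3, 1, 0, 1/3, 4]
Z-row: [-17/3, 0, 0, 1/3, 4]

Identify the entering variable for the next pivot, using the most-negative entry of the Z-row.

x1

Negative Z-row entries: x1: -17/3.
The most negative is -17/3 in column x1, so x1 enters.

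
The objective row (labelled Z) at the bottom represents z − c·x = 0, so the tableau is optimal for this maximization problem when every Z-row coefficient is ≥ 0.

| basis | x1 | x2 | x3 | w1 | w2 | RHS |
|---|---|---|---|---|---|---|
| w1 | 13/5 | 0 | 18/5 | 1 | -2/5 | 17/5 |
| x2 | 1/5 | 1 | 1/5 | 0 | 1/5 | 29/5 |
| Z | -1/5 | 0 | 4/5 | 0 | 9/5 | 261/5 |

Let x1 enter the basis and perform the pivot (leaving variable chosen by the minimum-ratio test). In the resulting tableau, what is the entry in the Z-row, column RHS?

682/13

Ratio test on column x1 — row 1: (17/5)/(13/5) = 17/13; row 2: (29/5)/(1/5) = 29. Minimum is 17/13 at row 1 (w1 leaves); pivot element 13/5.
Divide row 1 by 13/5; eliminate column x1 from the other rows.
Z-row update in column RHS: 261/5 − (-1/5)·(17/13) = 682/13.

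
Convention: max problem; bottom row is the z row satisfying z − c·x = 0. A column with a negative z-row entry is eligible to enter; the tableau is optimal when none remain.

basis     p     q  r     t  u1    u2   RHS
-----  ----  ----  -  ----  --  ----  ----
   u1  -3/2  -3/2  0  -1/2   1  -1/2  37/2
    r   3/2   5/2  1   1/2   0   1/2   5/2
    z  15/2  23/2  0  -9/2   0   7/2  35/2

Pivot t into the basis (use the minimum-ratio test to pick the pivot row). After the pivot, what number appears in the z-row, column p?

21

Ratio test on column t — row 1: entry -1/2 ≤ 0; row 2: (5/2)/(1/2) = 5. Minimum is 5 at row 2 (r leaves); pivot element 1/2.
Divide row 2 by 1/2; eliminate column t from the other rows.
z-row update in column p: 15/2 − (-9/2)·3 = 21.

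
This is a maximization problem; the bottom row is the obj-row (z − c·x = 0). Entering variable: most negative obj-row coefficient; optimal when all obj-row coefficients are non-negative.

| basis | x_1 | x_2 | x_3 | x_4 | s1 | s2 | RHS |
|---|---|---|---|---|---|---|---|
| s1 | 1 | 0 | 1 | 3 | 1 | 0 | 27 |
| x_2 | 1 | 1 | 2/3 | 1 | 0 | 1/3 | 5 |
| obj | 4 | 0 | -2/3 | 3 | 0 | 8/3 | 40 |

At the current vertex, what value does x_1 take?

x_1 is not in the basis, so in the current basic feasible solution x_1 = 0.

0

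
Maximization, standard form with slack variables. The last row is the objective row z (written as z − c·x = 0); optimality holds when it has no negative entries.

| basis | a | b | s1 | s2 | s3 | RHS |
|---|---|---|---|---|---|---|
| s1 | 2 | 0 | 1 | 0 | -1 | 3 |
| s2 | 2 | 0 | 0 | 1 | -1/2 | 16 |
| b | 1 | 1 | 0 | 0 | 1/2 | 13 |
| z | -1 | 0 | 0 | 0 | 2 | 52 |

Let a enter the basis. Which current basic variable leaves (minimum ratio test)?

Column a entries and ratios — s1: 3/2 = 3/2; s2: 16/2 = 8; b: 13/1 = 13.
Smallest ratio is 3/2 in the row of s1, so s1 leaves.

s1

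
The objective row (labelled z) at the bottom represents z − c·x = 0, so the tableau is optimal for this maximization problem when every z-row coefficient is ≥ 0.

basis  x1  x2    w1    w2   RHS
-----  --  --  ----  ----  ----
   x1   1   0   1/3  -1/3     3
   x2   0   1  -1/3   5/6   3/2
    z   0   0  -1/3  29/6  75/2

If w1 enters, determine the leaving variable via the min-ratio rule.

x1

Column w1 entries and ratios — x1: 3/(1/3) = 9; x2: -1/3 ≤ 0, skip.
Smallest ratio is 9 in the row of x1, so x1 leaves.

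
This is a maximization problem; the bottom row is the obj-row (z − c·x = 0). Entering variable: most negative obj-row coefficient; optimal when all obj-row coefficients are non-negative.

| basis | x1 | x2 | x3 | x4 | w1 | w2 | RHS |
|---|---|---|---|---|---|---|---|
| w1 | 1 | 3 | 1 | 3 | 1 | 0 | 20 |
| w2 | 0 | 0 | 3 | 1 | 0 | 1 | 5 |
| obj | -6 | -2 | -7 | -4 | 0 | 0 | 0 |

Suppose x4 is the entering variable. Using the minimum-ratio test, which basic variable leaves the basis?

w2

Column x4 entries and ratios — w1: 20/3 = 20/3; w2: 5/1 = 5.
Smallest ratio is 5 in the row of w2, so w2 leaves.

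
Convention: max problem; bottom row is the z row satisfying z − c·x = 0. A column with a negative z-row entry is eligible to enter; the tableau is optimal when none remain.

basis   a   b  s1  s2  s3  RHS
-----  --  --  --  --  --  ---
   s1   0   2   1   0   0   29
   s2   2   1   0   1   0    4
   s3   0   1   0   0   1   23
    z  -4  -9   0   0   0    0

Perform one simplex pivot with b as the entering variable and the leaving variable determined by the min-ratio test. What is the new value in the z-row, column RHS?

36

Ratio test on column b — row 1: 29/2 = 29/2; row 2: 4/1 = 4; row 3: 23/1 = 23. Minimum is 4 at row 2 (s2 leaves); pivot element 1.
Divide row 2 by 1; eliminate column b from the other rows.
z-row update in column RHS: 0 − (-9)·4 = 36.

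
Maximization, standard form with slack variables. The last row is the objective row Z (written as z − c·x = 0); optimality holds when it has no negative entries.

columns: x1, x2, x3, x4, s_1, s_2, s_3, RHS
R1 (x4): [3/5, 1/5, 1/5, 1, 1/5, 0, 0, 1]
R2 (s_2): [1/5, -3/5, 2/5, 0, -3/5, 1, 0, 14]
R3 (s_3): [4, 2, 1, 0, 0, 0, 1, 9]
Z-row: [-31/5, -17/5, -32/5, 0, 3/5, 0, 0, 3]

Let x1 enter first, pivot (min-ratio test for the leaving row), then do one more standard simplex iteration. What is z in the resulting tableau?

Ratio test on column x1 — row 1: 1/(3/5) = 5/3; row 2: 14/(1/5) = 70; row 3: 9/4 = 9/4. Minimum is 5/3 at row 1 (x4 leaves); pivot element 3/5.
Pivot on row 1; the Z-row RHS becomes 3 − (-31/5)·(5/3) = 40/3.
Next entering variable (most negative Z-row entry -13/3): x3.
Ratio test on column x3 — row 1: (5/3)/(1/3) = 5; row 2: (41/3)/(1/3) = 41; row 3: entry -1/3 ≤ 0. Minimum is 5 at row 1 (x1 leaves); pivot element 1/3.
After the second pivot the Z-row RHS is 40/3 − (-13/3)·5 = 35.

35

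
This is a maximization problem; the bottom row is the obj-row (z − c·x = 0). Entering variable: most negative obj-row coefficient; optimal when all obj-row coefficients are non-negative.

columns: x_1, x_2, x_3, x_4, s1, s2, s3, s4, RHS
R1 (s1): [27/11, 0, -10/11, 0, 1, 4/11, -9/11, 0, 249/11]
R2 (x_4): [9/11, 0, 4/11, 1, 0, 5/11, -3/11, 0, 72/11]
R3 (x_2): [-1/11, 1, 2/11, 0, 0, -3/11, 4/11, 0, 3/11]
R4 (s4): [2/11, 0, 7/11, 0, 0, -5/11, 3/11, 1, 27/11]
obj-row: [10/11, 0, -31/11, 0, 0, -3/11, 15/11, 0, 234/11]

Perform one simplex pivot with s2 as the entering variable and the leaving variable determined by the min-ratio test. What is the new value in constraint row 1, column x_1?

Ratio test on column s2 — row 1: (249/11)/(4/11) = 249/4; row 2: (72/11)/(5/11) = 72/5; row 3: entry -3/11 ≤ 0; row 4: entry -5/11 ≤ 0. Minimum is 72/5 at row 2 (x_4 leaves); pivot element 5/11.
Divide row 2 by 5/11; eliminate column s2 from the other rows.
Row 1 update in column x_1: 27/11 − (4/11)·(9/5) = 9/5.

9/5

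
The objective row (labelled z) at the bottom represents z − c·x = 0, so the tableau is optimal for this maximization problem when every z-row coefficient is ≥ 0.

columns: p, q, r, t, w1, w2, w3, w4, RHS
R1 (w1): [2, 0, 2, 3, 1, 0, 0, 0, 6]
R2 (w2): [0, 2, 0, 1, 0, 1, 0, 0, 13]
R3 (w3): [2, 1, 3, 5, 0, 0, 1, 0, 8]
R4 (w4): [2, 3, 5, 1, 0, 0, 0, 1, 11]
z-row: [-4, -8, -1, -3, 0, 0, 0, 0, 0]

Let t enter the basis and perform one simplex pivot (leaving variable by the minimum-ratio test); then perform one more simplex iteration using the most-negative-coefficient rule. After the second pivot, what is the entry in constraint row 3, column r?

Ratio test on column t — row 1: 6/3 = 2; row 2: 13/1 = 13; row 3: 8/5 = 8/5; row 4: 11/1 = 11. Minimum is 8/5 at row 3 (w3 leaves); pivot element 5.
Divide row 3 by 5; eliminate column t from the other rows.
Second iteration: most negative z-row entry is -37/5 in column q, so q enters.
Ratio test on column q — row 1: entry -3/5 ≤ 0; row 2: (57/5)/(9/5) = 19/3; row 3: (8/5)/(1/5) = 8; row 4: (47/5)/(14/5) = 47/14. Minimum is 47/14 at row 4 (w4 leaves); pivot element 14/5.
Divide row 4 by 14/5; eliminate column q from the other rows.
After both pivots, the entry at constraint row 3, column r is 2/7.

2/7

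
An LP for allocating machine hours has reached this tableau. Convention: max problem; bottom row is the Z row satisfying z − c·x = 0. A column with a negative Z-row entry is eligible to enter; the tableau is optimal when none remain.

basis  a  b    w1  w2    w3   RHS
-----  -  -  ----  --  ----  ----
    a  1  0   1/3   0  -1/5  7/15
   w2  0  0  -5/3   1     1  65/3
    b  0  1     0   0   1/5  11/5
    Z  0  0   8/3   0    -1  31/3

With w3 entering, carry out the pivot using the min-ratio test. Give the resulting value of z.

Ratio test on column w3 — row 1: entry -1/5 ≤ 0; row 2: (65/3)/1 = 65/3; row 3: (11/5)/(1/5) = 11. Minimum is 11 at row 3 (b leaves); pivot element 1/5.
Pivot on row 3; the Z-row RHS becomes 31/3 − (-1)·11 = 64/3.

64/3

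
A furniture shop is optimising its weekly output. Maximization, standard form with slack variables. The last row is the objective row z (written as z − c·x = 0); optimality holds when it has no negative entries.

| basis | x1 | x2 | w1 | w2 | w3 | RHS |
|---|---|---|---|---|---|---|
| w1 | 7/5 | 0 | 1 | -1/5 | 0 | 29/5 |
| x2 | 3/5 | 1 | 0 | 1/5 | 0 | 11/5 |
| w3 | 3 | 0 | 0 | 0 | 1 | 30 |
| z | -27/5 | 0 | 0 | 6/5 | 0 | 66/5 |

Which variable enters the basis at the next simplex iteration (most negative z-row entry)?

Negative z-row entries: x1: -27/5.
The most negative is -27/5 in column x1, so x1 enters.

x1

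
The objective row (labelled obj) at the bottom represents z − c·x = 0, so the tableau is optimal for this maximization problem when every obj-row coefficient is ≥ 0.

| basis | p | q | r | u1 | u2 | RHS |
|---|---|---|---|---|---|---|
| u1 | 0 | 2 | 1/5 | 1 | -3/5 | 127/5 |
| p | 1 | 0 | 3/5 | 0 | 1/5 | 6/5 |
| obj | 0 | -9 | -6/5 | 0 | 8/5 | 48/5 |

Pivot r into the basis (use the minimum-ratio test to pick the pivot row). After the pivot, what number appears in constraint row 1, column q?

2

Ratio test on column r — row 1: (127/5)/(1/5) = 127; row 2: (6/5)/(3/5) = 2. Minimum is 2 at row 2 (p leaves); pivot element 3/5.
Divide row 2 by 3/5; eliminate column r from the other rows.
Row 1 update in column q: 2 − (1/5)·0 = 2.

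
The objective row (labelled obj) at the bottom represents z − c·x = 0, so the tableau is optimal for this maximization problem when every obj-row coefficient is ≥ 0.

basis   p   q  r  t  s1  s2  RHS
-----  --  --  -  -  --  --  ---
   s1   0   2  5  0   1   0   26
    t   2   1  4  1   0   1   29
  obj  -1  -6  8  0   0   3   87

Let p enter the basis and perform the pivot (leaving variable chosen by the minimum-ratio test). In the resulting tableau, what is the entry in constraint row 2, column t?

Ratio test on column p — row 1: entry 0 ≤ 0; row 2: 29/2 = 29/2. Minimum is 29/2 at row 2 (t leaves); pivot element 2.
Divide row 2 by 2; eliminate column p from the other rows.
In the new row 2, the t entry is the old entry divided by the pivot: 1/2 = 1/2.

1/2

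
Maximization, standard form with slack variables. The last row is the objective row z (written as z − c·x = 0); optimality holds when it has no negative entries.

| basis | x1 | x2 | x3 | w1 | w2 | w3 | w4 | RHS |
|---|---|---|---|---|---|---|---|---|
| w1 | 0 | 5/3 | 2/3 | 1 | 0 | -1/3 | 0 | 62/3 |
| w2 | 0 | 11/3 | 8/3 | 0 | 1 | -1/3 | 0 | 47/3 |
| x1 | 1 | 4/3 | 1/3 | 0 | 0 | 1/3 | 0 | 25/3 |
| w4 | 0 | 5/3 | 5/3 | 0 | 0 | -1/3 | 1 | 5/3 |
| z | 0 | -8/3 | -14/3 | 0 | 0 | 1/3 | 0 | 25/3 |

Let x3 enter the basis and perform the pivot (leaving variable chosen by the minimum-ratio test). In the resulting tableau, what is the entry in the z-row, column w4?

Ratio test on column x3 — row 1: (62/3)/(2/3) = 31; row 2: (47/3)/(8/3) = 47/8; row 3: (25/3)/(1/3) = 25; row 4: (5/3)/(5/3) = 1. Minimum is 1 at row 4 (w4 leaves); pivot element 5/3.
Divide row 4 by 5/3; eliminate column x3 from the other rows.
z-row update in column w4: 0 − (-14/3)·(3/5) = 14/5.

14/5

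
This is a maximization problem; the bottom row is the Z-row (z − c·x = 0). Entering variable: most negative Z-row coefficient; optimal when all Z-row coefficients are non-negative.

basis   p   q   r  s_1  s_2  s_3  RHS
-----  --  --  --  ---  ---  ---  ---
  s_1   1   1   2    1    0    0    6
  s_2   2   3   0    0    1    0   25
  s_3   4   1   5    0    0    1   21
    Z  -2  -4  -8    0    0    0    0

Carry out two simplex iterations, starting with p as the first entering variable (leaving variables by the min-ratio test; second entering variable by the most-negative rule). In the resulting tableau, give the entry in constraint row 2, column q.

5

Ratio test on column p — row 1: 6/1 = 6; row 2: 25/2 = 25/2; row 3: 21/4 = 21/4. Minimum is 21/4 at row 3 (s_3 leaves); pivot element 4.
Divide row 3 by 4; eliminate column p from the other rows.
Second iteration: most negative Z-row entry is -11/2 in column r, so r enters.
Ratio test on column r — row 1: (3/4)/(3/4) = 1; row 2: entry -5/2 ≤ 0; row 3: (21/4)/(5/4) = 21/5. Minimum is 1 at row 1 (s_1 leaves); pivot element 3/4.
Divide row 1 by 3/4; eliminate column r from the other rows.
After both pivots, the entry at constraint row 2, column q is 5.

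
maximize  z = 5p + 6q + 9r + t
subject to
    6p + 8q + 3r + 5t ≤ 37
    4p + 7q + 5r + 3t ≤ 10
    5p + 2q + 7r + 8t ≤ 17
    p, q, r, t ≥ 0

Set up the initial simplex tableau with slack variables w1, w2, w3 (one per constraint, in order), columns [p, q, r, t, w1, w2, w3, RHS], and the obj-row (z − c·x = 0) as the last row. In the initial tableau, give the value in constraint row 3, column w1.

0

Slack w1 belongs to constraint 1; its column is the unit vector e_1, so the entry in row 3 is 0.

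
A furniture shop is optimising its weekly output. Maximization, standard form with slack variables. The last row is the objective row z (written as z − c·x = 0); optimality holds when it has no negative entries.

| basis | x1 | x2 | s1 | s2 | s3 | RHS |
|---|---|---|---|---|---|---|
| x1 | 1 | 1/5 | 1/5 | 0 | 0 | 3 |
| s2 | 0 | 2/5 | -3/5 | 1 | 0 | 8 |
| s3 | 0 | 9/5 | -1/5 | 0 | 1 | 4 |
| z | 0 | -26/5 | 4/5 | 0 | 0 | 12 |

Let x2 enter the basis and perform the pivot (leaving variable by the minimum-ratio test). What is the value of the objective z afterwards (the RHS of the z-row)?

212/9

Ratio test on column x2 — row 1: 3/(1/5) = 15; row 2: 8/(2/5) = 20; row 3: 4/(9/5) = 20/9. Minimum is 20/9 at row 3 (s3 leaves); pivot element 9/5.
Pivot on row 3; the z-row RHS becomes 12 − (-26/5)·(20/9) = 212/9.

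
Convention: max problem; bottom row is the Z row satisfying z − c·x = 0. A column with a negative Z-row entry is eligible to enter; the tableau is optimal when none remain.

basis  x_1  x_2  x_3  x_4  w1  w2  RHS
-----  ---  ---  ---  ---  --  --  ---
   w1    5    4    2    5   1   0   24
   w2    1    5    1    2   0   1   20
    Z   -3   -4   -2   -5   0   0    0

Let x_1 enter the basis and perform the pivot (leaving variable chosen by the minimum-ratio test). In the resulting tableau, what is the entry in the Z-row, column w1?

Ratio test on column x_1 — row 1: 24/5 = 24/5; row 2: 20/1 = 20. Minimum is 24/5 at row 1 (w1 leaves); pivot element 5.
Divide row 1 by 5; eliminate column x_1 from the other rows.
Z-row update in column w1: 0 − (-3)·(1/5) = 3/5.

3/5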